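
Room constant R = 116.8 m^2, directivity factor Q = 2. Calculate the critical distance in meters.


Given values:
  R = 116.8 m^2, Q = 2
Formula: d_c = 0.141 * sqrt(Q * R)
Compute Q * R = 2 * 116.8 = 233.6
Compute sqrt(233.6) = 15.284
d_c = 0.141 * 15.284 = 2.155

2.155 m


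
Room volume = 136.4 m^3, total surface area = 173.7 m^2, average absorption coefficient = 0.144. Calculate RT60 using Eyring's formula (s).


Given values:
  V = 136.4 m^3, S = 173.7 m^2, alpha = 0.144
Formula: RT60 = 0.161 * V / (-S * ln(1 - alpha))
Compute ln(1 - 0.144) = ln(0.856) = -0.155485
Denominator: -173.7 * -0.155485 = 27.0077
Numerator: 0.161 * 136.4 = 21.9604
RT60 = 21.9604 / 27.0077 = 0.813

0.813 s


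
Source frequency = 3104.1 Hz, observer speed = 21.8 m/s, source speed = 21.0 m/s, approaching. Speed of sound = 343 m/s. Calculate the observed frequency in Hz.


Given values:
  f_s = 3104.1 Hz, v_o = 21.8 m/s, v_s = 21.0 m/s
  Direction: approaching
Formula: f_o = f_s * (c + v_o) / (c - v_s)
Numerator: c + v_o = 343 + 21.8 = 364.8
Denominator: c - v_s = 343 - 21.0 = 322.0
f_o = 3104.1 * 364.8 / 322.0 = 3516.69

3516.69 Hz


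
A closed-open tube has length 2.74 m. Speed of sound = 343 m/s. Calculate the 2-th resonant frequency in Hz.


Given values:
  Tube type: closed-open, L = 2.74 m, c = 343 m/s, n = 2
Formula: f_n = (2n - 1) * c / (4 * L)
Compute 2n - 1 = 2*2 - 1 = 3
Compute 4 * L = 4 * 2.74 = 10.96
f = 3 * 343 / 10.96
f = 93.89

93.89 Hz


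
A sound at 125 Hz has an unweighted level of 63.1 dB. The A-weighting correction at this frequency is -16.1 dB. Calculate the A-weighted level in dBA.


Given values:
  SPL = 63.1 dB
  A-weighting at 125 Hz = -16.1 dB
Formula: L_A = SPL + A_weight
L_A = 63.1 + (-16.1)
L_A = 47.0

47.0 dBA


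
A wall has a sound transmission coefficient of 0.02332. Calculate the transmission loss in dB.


Given values:
  tau = 0.02332
Formula: TL = 10 * log10(1 / tau)
Compute 1 / tau = 1 / 0.02332 = 42.8816
Compute log10(42.8816) = 1.632271
TL = 10 * 1.632271 = 16.32

16.32 dB


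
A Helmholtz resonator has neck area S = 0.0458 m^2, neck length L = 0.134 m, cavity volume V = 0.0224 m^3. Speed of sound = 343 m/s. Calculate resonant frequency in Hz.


Given values:
  S = 0.0458 m^2, L = 0.134 m, V = 0.0224 m^3, c = 343 m/s
Formula: f = (c / (2*pi)) * sqrt(S / (V * L))
Compute V * L = 0.0224 * 0.134 = 0.0030016
Compute S / (V * L) = 0.0458 / 0.0030016 = 15.2585
Compute sqrt(15.2585) = 3.906213
Compute c / (2*pi) = 343 / 6.283185 = 54.590148
f = 54.590148 * 3.906213 = 213.24

213.24 Hz


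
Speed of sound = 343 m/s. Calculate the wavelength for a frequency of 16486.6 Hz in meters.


Given values:
  c = 343 m/s, f = 16486.6 Hz
Formula: lambda = c / f
lambda = 343 / 16486.6
lambda = 0.0208

0.0208 m


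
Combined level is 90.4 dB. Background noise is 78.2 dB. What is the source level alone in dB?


Given values:
  L_total = 90.4 dB, L_bg = 78.2 dB
Formula: L_source = 10 * log10(10^(L_total/10) - 10^(L_bg/10))
Convert to linear:
  10^(90.4/10) = 1096478196.1432
  10^(78.2/10) = 66069344.8008
Difference: 1096478196.1432 - 66069344.8008 = 1030408851.3424
L_source = 10 * log10(1030408851.3424) = 90.13

90.13 dB


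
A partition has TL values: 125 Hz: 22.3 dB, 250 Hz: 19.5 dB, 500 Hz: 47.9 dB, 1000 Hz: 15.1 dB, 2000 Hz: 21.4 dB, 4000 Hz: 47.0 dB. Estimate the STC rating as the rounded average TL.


Given TL values at each frequency:
  125 Hz: 22.3 dB
  250 Hz: 19.5 dB
  500 Hz: 47.9 dB
  1000 Hz: 15.1 dB
  2000 Hz: 21.4 dB
  4000 Hz: 47.0 dB
Formula: STC ~ round(average of TL values)
Sum = 22.3 + 19.5 + 47.9 + 15.1 + 21.4 + 47.0 = 173.2
Average = 173.2 / 6 = 28.87
Rounded: 29

29


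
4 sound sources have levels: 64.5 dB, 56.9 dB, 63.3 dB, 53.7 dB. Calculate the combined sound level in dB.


Formula: L_total = 10 * log10( sum(10^(Li/10)) )
  Source 1: 10^(64.5/10) = 2818382.9313
  Source 2: 10^(56.9/10) = 489778.8194
  Source 3: 10^(63.3/10) = 2137962.0895
  Source 4: 10^(53.7/10) = 234422.8815
Sum of linear values = 5680546.7217
L_total = 10 * log10(5680546.7217) = 67.54

67.54 dB


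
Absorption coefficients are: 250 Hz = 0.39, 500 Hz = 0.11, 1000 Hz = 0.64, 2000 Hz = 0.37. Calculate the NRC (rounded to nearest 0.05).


Given values:
  a_250 = 0.39, a_500 = 0.11
  a_1000 = 0.64, a_2000 = 0.37
Formula: NRC = (a250 + a500 + a1000 + a2000) / 4
Sum = 0.39 + 0.11 + 0.64 + 0.37 = 1.51
NRC = 1.51 / 4 = 0.3775
Rounded to nearest 0.05: 0.4

0.4


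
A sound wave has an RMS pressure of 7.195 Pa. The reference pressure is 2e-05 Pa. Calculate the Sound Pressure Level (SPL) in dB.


Given values:
  p = 7.195 Pa
  p_ref = 2e-05 Pa
Formula: SPL = 20 * log10(p / p_ref)
Compute ratio: p / p_ref = 7.195 / 2e-05 = 359750
Compute log10: log10(359750) = 5.556001
Multiply: SPL = 20 * 5.556001 = 111.12

111.12 dB


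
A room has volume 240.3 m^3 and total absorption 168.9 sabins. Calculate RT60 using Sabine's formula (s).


Given values:
  V = 240.3 m^3
  A = 168.9 sabins
Formula: RT60 = 0.161 * V / A
Numerator: 0.161 * 240.3 = 38.6883
RT60 = 38.6883 / 168.9 = 0.229

0.229 s


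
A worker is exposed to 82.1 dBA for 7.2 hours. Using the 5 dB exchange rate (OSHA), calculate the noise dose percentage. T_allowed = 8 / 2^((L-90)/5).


Given values:
  L = 82.1 dBA, T = 7.2 hours
Formula: T_allowed = 8 / 2^((L - 90) / 5)
Compute exponent: (82.1 - 90) / 5 = -1.58
Compute 2^(-1.58) = 0.334482
T_allowed = 8 / 0.334482 = 23.91758 hours
Dose = (T / T_allowed) * 100
Dose = (7.2 / 23.91758) * 100 = 30.1

30.1 %


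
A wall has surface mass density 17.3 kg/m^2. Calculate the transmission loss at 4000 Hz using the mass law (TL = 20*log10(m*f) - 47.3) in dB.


Given values:
  m = 17.3 kg/m^2, f = 4000 Hz
Formula: TL = 20 * log10(m * f) - 47.3
Compute m * f = 17.3 * 4000 = 69200.0
Compute log10(69200.0) = 4.840106
Compute 20 * 4.840106 = 96.8021
TL = 96.8021 - 47.3 = 49.5

49.5 dB


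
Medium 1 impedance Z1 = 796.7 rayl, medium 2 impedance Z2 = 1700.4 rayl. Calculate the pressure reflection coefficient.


Given values:
  Z1 = 796.7 rayl, Z2 = 1700.4 rayl
Formula: R = (Z2 - Z1) / (Z2 + Z1)
Numerator: Z2 - Z1 = 1700.4 - 796.7 = 903.7
Denominator: Z2 + Z1 = 1700.4 + 796.7 = 2497.1
R = 903.7 / 2497.1 = 0.3619

0.3619


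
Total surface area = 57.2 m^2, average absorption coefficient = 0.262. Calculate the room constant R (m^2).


Given values:
  S = 57.2 m^2, alpha = 0.262
Formula: R = S * alpha / (1 - alpha)
Numerator: 57.2 * 0.262 = 14.9864
Denominator: 1 - 0.262 = 0.738
R = 14.9864 / 0.738 = 20.31

20.31 m^2


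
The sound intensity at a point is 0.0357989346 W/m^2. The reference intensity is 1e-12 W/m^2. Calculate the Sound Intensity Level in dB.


Given values:
  I = 0.0357989346 W/m^2
  I_ref = 1e-12 W/m^2
Formula: SIL = 10 * log10(I / I_ref)
Compute ratio: I / I_ref = 35798934600
Compute log10: log10(35798934600) = 10.55387
Multiply: SIL = 10 * 10.55387 = 105.54

105.54 dB


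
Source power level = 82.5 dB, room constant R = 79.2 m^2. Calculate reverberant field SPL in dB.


Given values:
  Lw = 82.5 dB, R = 79.2 m^2
Formula: SPL = Lw + 10 * log10(4 / R)
Compute 4 / R = 4 / 79.2 = 0.050505
Compute 10 * log10(0.050505) = -12.9667
SPL = 82.5 + (-12.9667) = 69.53

69.53 dB


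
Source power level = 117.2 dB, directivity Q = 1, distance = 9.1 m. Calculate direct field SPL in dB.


Given values:
  Lw = 117.2 dB, Q = 1, r = 9.1 m
Formula: SPL = Lw + 10 * log10(Q / (4 * pi * r^2))
Compute 4 * pi * r^2 = 4 * pi * 9.1^2 = 1040.6212
Compute Q / denom = 1 / 1040.6212 = 0.00096096
Compute 10 * log10(0.00096096) = -30.1729
SPL = 117.2 + (-30.1729) = 87.03

87.03 dB


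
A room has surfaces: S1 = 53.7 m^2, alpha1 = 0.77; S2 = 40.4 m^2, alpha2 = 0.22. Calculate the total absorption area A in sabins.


Given surfaces:
  Surface 1: 53.7 * 0.77 = 41.349
  Surface 2: 40.4 * 0.22 = 8.888
Formula: A = sum(Si * alpha_i)
A = 41.349 + 8.888
A = 50.24

50.24 sabins


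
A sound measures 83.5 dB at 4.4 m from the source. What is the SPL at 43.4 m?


Given values:
  SPL1 = 83.5 dB, r1 = 4.4 m, r2 = 43.4 m
Formula: SPL2 = SPL1 - 20 * log10(r2 / r1)
Compute ratio: r2 / r1 = 43.4 / 4.4 = 9.8636
Compute log10: log10(9.8636) = 0.994035
Compute drop: 20 * 0.994035 = 19.8807
SPL2 = 83.5 - 19.8807 = 63.62

63.62 dB


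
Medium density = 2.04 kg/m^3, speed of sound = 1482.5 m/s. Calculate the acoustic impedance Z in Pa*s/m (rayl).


Given values:
  rho = 2.04 kg/m^3
  c = 1482.5 m/s
Formula: Z = rho * c
Z = 2.04 * 1482.5
Z = 3024.3

3024.3 rayl


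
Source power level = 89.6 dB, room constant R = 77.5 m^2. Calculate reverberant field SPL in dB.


Given values:
  Lw = 89.6 dB, R = 77.5 m^2
Formula: SPL = Lw + 10 * log10(4 / R)
Compute 4 / R = 4 / 77.5 = 0.051613
Compute 10 * log10(0.051613) = -12.8724
SPL = 89.6 + (-12.8724) = 76.73

76.73 dB


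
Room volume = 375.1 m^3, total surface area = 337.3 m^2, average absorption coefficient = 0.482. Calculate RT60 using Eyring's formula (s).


Given values:
  V = 375.1 m^3, S = 337.3 m^2, alpha = 0.482
Formula: RT60 = 0.161 * V / (-S * ln(1 - alpha))
Compute ln(1 - 0.482) = ln(0.518) = -0.65778
Denominator: -337.3 * -0.65778 = 221.8692
Numerator: 0.161 * 375.1 = 60.3911
RT60 = 60.3911 / 221.8692 = 0.272

0.272 s


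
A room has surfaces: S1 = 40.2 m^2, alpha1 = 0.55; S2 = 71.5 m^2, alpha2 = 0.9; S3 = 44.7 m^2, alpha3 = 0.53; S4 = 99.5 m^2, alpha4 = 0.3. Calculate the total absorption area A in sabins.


Given surfaces:
  Surface 1: 40.2 * 0.55 = 22.11
  Surface 2: 71.5 * 0.9 = 64.35
  Surface 3: 44.7 * 0.53 = 23.691
  Surface 4: 99.5 * 0.3 = 29.85
Formula: A = sum(Si * alpha_i)
A = 22.11 + 64.35 + 23.691 + 29.85
A = 140.0

140.0 sabins


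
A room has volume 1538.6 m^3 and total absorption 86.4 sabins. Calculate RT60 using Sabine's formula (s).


Given values:
  V = 1538.6 m^3
  A = 86.4 sabins
Formula: RT60 = 0.161 * V / A
Numerator: 0.161 * 1538.6 = 247.7146
RT60 = 247.7146 / 86.4 = 2.867

2.867 s


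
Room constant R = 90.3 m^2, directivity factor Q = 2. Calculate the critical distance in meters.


Given values:
  R = 90.3 m^2, Q = 2
Formula: d_c = 0.141 * sqrt(Q * R)
Compute Q * R = 2 * 90.3 = 180.6
Compute sqrt(180.6) = 13.4387
d_c = 0.141 * 13.4387 = 1.895

1.895 m


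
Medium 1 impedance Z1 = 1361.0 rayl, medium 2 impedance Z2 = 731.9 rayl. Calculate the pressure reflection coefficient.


Given values:
  Z1 = 1361.0 rayl, Z2 = 731.9 rayl
Formula: R = (Z2 - Z1) / (Z2 + Z1)
Numerator: Z2 - Z1 = 731.9 - 1361.0 = -629.1
Denominator: Z2 + Z1 = 731.9 + 1361.0 = 2092.9
R = -629.1 / 2092.9 = -0.3006

-0.3006


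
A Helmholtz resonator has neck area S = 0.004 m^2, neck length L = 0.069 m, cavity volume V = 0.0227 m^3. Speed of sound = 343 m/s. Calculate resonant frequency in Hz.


Given values:
  S = 0.004 m^2, L = 0.069 m, V = 0.0227 m^3, c = 343 m/s
Formula: f = (c / (2*pi)) * sqrt(S / (V * L))
Compute V * L = 0.0227 * 0.069 = 0.0015663
Compute S / (V * L) = 0.004 / 0.0015663 = 2.5538
Compute sqrt(2.5538) = 1.598061
Compute c / (2*pi) = 343 / 6.283185 = 54.590148
f = 54.590148 * 1.598061 = 87.24

87.24 Hz


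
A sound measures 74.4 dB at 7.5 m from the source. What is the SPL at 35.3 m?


Given values:
  SPL1 = 74.4 dB, r1 = 7.5 m, r2 = 35.3 m
Formula: SPL2 = SPL1 - 20 * log10(r2 / r1)
Compute ratio: r2 / r1 = 35.3 / 7.5 = 4.7067
Compute log10: log10(4.7067) = 0.672717
Compute drop: 20 * 0.672717 = 13.4543
SPL2 = 74.4 - 13.4543 = 60.95

60.95 dB


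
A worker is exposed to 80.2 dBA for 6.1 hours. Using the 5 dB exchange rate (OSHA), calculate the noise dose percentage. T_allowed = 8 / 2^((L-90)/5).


Given values:
  L = 80.2 dBA, T = 6.1 hours
Formula: T_allowed = 8 / 2^((L - 90) / 5)
Compute exponent: (80.2 - 90) / 5 = -1.96
Compute 2^(-1.96) = 0.257028
T_allowed = 8 / 0.257028 = 31.125014 hours
Dose = (T / T_allowed) * 100
Dose = (6.1 / 31.125014) * 100 = 19.6

19.6 %


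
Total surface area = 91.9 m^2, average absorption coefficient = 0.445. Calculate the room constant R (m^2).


Given values:
  S = 91.9 m^2, alpha = 0.445
Formula: R = S * alpha / (1 - alpha)
Numerator: 91.9 * 0.445 = 40.8955
Denominator: 1 - 0.445 = 0.555
R = 40.8955 / 0.555 = 73.69

73.69 m^2


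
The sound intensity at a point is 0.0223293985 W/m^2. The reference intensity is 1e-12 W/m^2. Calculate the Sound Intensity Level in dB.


Given values:
  I = 0.0223293985 W/m^2
  I_ref = 1e-12 W/m^2
Formula: SIL = 10 * log10(I / I_ref)
Compute ratio: I / I_ref = 22329398500
Compute log10: log10(22329398500) = 10.348877
Multiply: SIL = 10 * 10.348877 = 103.49

103.49 dB


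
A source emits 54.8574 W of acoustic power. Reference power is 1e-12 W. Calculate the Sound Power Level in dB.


Given values:
  W = 54.8574 W
  W_ref = 1e-12 W
Formula: SWL = 10 * log10(W / W_ref)
Compute ratio: W / W_ref = 54857400000000
Compute log10: log10(54857400000000) = 13.739235
Multiply: SWL = 10 * 13.739235 = 137.39

137.39 dB


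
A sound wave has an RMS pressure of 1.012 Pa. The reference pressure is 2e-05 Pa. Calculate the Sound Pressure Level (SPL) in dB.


Given values:
  p = 1.012 Pa
  p_ref = 2e-05 Pa
Formula: SPL = 20 * log10(p / p_ref)
Compute ratio: p / p_ref = 1.012 / 2e-05 = 50600
Compute log10: log10(50600) = 4.704151
Multiply: SPL = 20 * 4.704151 = 94.08

94.08 dB


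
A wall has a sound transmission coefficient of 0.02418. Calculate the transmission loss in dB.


Given values:
  tau = 0.02418
Formula: TL = 10 * log10(1 / tau)
Compute 1 / tau = 1 / 0.02418 = 41.3565
Compute log10(41.3565) = 1.616544
TL = 10 * 1.616544 = 16.17

16.17 dB


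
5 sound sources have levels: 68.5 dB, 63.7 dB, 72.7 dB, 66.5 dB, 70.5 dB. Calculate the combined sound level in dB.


Formula: L_total = 10 * log10( sum(10^(Li/10)) )
  Source 1: 10^(68.5/10) = 7079457.8438
  Source 2: 10^(63.7/10) = 2344228.8153
  Source 3: 10^(72.7/10) = 18620871.3666
  Source 4: 10^(66.5/10) = 4466835.9215
  Source 5: 10^(70.5/10) = 11220184.543
Sum of linear values = 43731578.4902
L_total = 10 * log10(43731578.4902) = 76.41

76.41 dB


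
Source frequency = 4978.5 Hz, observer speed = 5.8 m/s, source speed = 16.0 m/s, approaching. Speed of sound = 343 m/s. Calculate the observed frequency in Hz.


Given values:
  f_s = 4978.5 Hz, v_o = 5.8 m/s, v_s = 16.0 m/s
  Direction: approaching
Formula: f_o = f_s * (c + v_o) / (c - v_s)
Numerator: c + v_o = 343 + 5.8 = 348.8
Denominator: c - v_s = 343 - 16.0 = 327.0
f_o = 4978.5 * 348.8 / 327.0 = 5310.4

5310.4 Hz


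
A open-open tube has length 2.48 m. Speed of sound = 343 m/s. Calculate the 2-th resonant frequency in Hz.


Given values:
  Tube type: open-open, L = 2.48 m, c = 343 m/s, n = 2
Formula: f_n = n * c / (2 * L)
Compute 2 * L = 2 * 2.48 = 4.96
f = 2 * 343 / 4.96
f = 138.31

138.31 Hz


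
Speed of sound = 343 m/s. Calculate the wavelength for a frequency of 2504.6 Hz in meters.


Given values:
  c = 343 m/s, f = 2504.6 Hz
Formula: lambda = c / f
lambda = 343 / 2504.6
lambda = 0.1369

0.1369 m


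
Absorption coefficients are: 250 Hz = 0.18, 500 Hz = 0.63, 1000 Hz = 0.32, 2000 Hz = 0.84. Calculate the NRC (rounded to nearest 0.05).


Given values:
  a_250 = 0.18, a_500 = 0.63
  a_1000 = 0.32, a_2000 = 0.84
Formula: NRC = (a250 + a500 + a1000 + a2000) / 4
Sum = 0.18 + 0.63 + 0.32 + 0.84 = 1.97
NRC = 1.97 / 4 = 0.4925
Rounded to nearest 0.05: 0.5

0.5


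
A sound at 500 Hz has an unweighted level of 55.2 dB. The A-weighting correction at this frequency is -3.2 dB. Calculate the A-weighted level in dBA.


Given values:
  SPL = 55.2 dB
  A-weighting at 500 Hz = -3.2 dB
Formula: L_A = SPL + A_weight
L_A = 55.2 + (-3.2)
L_A = 52.0

52.0 dBA


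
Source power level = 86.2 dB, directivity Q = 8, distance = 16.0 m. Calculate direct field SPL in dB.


Given values:
  Lw = 86.2 dB, Q = 8, r = 16.0 m
Formula: SPL = Lw + 10 * log10(Q / (4 * pi * r^2))
Compute 4 * pi * r^2 = 4 * pi * 16.0^2 = 3216.9909
Compute Q / denom = 8 / 3216.9909 = 0.0024868
Compute 10 * log10(0.0024868) = -26.0436
SPL = 86.2 + (-26.0436) = 60.16

60.16 dB


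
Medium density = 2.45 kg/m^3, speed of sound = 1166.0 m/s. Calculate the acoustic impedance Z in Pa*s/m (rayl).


Given values:
  rho = 2.45 kg/m^3
  c = 1166.0 m/s
Formula: Z = rho * c
Z = 2.45 * 1166.0
Z = 2856.7

2856.7 rayl


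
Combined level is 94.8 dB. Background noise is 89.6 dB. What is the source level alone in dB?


Given values:
  L_total = 94.8 dB, L_bg = 89.6 dB
Formula: L_source = 10 * log10(10^(L_total/10) - 10^(L_bg/10))
Convert to linear:
  10^(94.8/10) = 3019951720.402
  10^(89.6/10) = 912010839.3559
Difference: 3019951720.402 - 912010839.3559 = 2107940881.0461
L_source = 10 * log10(2107940881.0461) = 93.24

93.24 dB


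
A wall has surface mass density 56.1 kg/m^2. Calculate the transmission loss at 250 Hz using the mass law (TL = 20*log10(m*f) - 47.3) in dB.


Given values:
  m = 56.1 kg/m^2, f = 250 Hz
Formula: TL = 20 * log10(m * f) - 47.3
Compute m * f = 56.1 * 250 = 14025.0
Compute log10(14025.0) = 4.146903
Compute 20 * 4.146903 = 82.9381
TL = 82.9381 - 47.3 = 35.64

35.64 dB


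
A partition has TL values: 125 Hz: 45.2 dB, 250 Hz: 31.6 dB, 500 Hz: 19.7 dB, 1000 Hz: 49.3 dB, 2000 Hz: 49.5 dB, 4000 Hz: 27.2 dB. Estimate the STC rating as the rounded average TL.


Given TL values at each frequency:
  125 Hz: 45.2 dB
  250 Hz: 31.6 dB
  500 Hz: 19.7 dB
  1000 Hz: 49.3 dB
  2000 Hz: 49.5 dB
  4000 Hz: 27.2 dB
Formula: STC ~ round(average of TL values)
Sum = 45.2 + 31.6 + 19.7 + 49.3 + 49.5 + 27.2 = 222.5
Average = 222.5 / 6 = 37.08
Rounded: 37

37


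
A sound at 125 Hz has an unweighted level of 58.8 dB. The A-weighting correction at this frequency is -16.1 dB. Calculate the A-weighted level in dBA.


Given values:
  SPL = 58.8 dB
  A-weighting at 125 Hz = -16.1 dB
Formula: L_A = SPL + A_weight
L_A = 58.8 + (-16.1)
L_A = 42.7

42.7 dBA


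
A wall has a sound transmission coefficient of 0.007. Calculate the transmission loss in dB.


Given values:
  tau = 0.007
Formula: TL = 10 * log10(1 / tau)
Compute 1 / tau = 1 / 0.007 = 142.8571
Compute log10(142.8571) = 2.154902
TL = 10 * 2.154902 = 21.55

21.55 dB


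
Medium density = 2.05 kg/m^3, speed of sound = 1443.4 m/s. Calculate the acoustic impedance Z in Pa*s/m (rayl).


Given values:
  rho = 2.05 kg/m^3
  c = 1443.4 m/s
Formula: Z = rho * c
Z = 2.05 * 1443.4
Z = 2958.97

2958.97 rayl


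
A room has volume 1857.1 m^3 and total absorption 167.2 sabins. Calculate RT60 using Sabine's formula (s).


Given values:
  V = 1857.1 m^3
  A = 167.2 sabins
Formula: RT60 = 0.161 * V / A
Numerator: 0.161 * 1857.1 = 298.9931
RT60 = 298.9931 / 167.2 = 1.788

1.788 s


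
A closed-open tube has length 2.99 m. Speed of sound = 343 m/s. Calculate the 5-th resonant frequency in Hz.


Given values:
  Tube type: closed-open, L = 2.99 m, c = 343 m/s, n = 5
Formula: f_n = (2n - 1) * c / (4 * L)
Compute 2n - 1 = 2*5 - 1 = 9
Compute 4 * L = 4 * 2.99 = 11.96
f = 9 * 343 / 11.96
f = 258.11

258.11 Hz


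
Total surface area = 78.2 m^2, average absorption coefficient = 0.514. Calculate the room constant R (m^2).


Given values:
  S = 78.2 m^2, alpha = 0.514
Formula: R = S * alpha / (1 - alpha)
Numerator: 78.2 * 0.514 = 40.1948
Denominator: 1 - 0.514 = 0.486
R = 40.1948 / 0.486 = 82.71

82.71 m^2


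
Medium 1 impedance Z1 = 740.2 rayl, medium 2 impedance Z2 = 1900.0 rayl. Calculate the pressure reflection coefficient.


Given values:
  Z1 = 740.2 rayl, Z2 = 1900.0 rayl
Formula: R = (Z2 - Z1) / (Z2 + Z1)
Numerator: Z2 - Z1 = 1900.0 - 740.2 = 1159.8
Denominator: Z2 + Z1 = 1900.0 + 740.2 = 2640.2
R = 1159.8 / 2640.2 = 0.4393

0.4393


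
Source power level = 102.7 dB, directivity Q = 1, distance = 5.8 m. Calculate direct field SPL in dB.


Given values:
  Lw = 102.7 dB, Q = 1, r = 5.8 m
Formula: SPL = Lw + 10 * log10(Q / (4 * pi * r^2))
Compute 4 * pi * r^2 = 4 * pi * 5.8^2 = 422.7327
Compute Q / denom = 1 / 422.7327 = 0.00236556
Compute 10 * log10(0.00236556) = -26.2607
SPL = 102.7 + (-26.2607) = 76.44

76.44 dB


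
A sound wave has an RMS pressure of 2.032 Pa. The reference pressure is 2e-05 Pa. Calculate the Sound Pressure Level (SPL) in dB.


Given values:
  p = 2.032 Pa
  p_ref = 2e-05 Pa
Formula: SPL = 20 * log10(p / p_ref)
Compute ratio: p / p_ref = 2.032 / 2e-05 = 101600
Compute log10: log10(101600) = 5.006894
Multiply: SPL = 20 * 5.006894 = 100.14

100.14 dB


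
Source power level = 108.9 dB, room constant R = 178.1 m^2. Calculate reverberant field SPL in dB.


Given values:
  Lw = 108.9 dB, R = 178.1 m^2
Formula: SPL = Lw + 10 * log10(4 / R)
Compute 4 / R = 4 / 178.1 = 0.022459
Compute 10 * log10(0.022459) = -16.4861
SPL = 108.9 + (-16.4861) = 92.41

92.41 dB


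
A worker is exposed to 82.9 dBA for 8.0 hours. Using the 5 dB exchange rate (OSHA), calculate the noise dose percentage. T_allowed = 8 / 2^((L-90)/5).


Given values:
  L = 82.9 dBA, T = 8.0 hours
Formula: T_allowed = 8 / 2^((L - 90) / 5)
Compute exponent: (82.9 - 90) / 5 = -1.42
Compute 2^(-1.42) = 0.373712
T_allowed = 8 / 0.373712 = 21.406859 hours
Dose = (T / T_allowed) * 100
Dose = (8.0 / 21.406859) * 100 = 37.37

37.37 %


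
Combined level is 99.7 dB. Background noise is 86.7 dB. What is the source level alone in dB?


Given values:
  L_total = 99.7 dB, L_bg = 86.7 dB
Formula: L_source = 10 * log10(10^(L_total/10) - 10^(L_bg/10))
Convert to linear:
  10^(99.7/10) = 9332543007.9699
  10^(86.7/10) = 467735141.2872
Difference: 9332543007.9699 - 467735141.2872 = 8864807866.6827
L_source = 10 * log10(8864807866.6827) = 99.48

99.48 dB


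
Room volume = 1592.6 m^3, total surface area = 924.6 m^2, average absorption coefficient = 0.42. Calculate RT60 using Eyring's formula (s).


Given values:
  V = 1592.6 m^3, S = 924.6 m^2, alpha = 0.42
Formula: RT60 = 0.161 * V / (-S * ln(1 - alpha))
Compute ln(1 - 0.42) = ln(0.58) = -0.544727
Denominator: -924.6 * -0.544727 = 503.6546
Numerator: 0.161 * 1592.6 = 256.4086
RT60 = 256.4086 / 503.6546 = 0.509

0.509 s


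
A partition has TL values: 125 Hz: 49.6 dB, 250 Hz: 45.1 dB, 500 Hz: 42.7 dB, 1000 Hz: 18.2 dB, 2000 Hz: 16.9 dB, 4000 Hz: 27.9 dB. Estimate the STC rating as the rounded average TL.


Given TL values at each frequency:
  125 Hz: 49.6 dB
  250 Hz: 45.1 dB
  500 Hz: 42.7 dB
  1000 Hz: 18.2 dB
  2000 Hz: 16.9 dB
  4000 Hz: 27.9 dB
Formula: STC ~ round(average of TL values)
Sum = 49.6 + 45.1 + 42.7 + 18.2 + 16.9 + 27.9 = 200.4
Average = 200.4 / 6 = 33.4
Rounded: 33

33


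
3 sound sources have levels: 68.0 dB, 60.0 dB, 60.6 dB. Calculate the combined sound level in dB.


Formula: L_total = 10 * log10( sum(10^(Li/10)) )
  Source 1: 10^(68.0/10) = 6309573.4448
  Source 2: 10^(60.0/10) = 1000000.0
  Source 3: 10^(60.6/10) = 1148153.6215
Sum of linear values = 8457727.0663
L_total = 10 * log10(8457727.0663) = 69.27

69.27 dB


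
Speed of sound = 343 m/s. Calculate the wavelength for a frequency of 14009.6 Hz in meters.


Given values:
  c = 343 m/s, f = 14009.6 Hz
Formula: lambda = c / f
lambda = 343 / 14009.6
lambda = 0.0245

0.0245 m


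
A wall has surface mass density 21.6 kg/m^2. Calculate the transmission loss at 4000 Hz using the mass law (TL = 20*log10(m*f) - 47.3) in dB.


Given values:
  m = 21.6 kg/m^2, f = 4000 Hz
Formula: TL = 20 * log10(m * f) - 47.3
Compute m * f = 21.6 * 4000 = 86400.0
Compute log10(86400.0) = 4.936514
Compute 20 * 4.936514 = 98.7303
TL = 98.7303 - 47.3 = 51.43

51.43 dB


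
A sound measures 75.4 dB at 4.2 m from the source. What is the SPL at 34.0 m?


Given values:
  SPL1 = 75.4 dB, r1 = 4.2 m, r2 = 34.0 m
Formula: SPL2 = SPL1 - 20 * log10(r2 / r1)
Compute ratio: r2 / r1 = 34.0 / 4.2 = 8.0952
Compute log10: log10(8.0952) = 0.908228
Compute drop: 20 * 0.908228 = 18.1646
SPL2 = 75.4 - 18.1646 = 57.24

57.24 dB


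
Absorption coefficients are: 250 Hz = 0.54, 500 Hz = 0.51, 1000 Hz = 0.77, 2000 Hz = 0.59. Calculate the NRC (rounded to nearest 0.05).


Given values:
  a_250 = 0.54, a_500 = 0.51
  a_1000 = 0.77, a_2000 = 0.59
Formula: NRC = (a250 + a500 + a1000 + a2000) / 4
Sum = 0.54 + 0.51 + 0.77 + 0.59 = 2.41
NRC = 2.41 / 4 = 0.6025
Rounded to nearest 0.05: 0.6

0.6


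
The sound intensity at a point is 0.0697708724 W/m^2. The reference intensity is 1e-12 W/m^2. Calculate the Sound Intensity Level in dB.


Given values:
  I = 0.0697708724 W/m^2
  I_ref = 1e-12 W/m^2
Formula: SIL = 10 * log10(I / I_ref)
Compute ratio: I / I_ref = 69770872400
Compute log10: log10(69770872400) = 10.843674
Multiply: SIL = 10 * 10.843674 = 108.44

108.44 dB


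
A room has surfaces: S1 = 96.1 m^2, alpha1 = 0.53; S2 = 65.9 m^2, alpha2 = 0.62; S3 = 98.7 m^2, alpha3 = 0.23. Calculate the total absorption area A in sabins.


Given surfaces:
  Surface 1: 96.1 * 0.53 = 50.933
  Surface 2: 65.9 * 0.62 = 40.858
  Surface 3: 98.7 * 0.23 = 22.701
Formula: A = sum(Si * alpha_i)
A = 50.933 + 40.858 + 22.701
A = 114.49

114.49 sabins


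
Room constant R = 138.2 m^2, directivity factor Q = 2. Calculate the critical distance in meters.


Given values:
  R = 138.2 m^2, Q = 2
Formula: d_c = 0.141 * sqrt(Q * R)
Compute Q * R = 2 * 138.2 = 276.4
Compute sqrt(276.4) = 16.6253
d_c = 0.141 * 16.6253 = 2.344

2.344 m


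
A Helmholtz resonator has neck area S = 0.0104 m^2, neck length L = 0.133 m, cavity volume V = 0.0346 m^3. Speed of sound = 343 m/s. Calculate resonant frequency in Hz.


Given values:
  S = 0.0104 m^2, L = 0.133 m, V = 0.0346 m^3, c = 343 m/s
Formula: f = (c / (2*pi)) * sqrt(S / (V * L))
Compute V * L = 0.0346 * 0.133 = 0.0046018
Compute S / (V * L) = 0.0104 / 0.0046018 = 2.26
Compute sqrt(2.26) = 1.50333
Compute c / (2*pi) = 343 / 6.283185 = 54.590148
f = 54.590148 * 1.50333 = 82.07

82.07 Hz


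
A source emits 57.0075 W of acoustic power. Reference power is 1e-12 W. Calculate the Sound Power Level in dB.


Given values:
  W = 57.0075 W
  W_ref = 1e-12 W
Formula: SWL = 10 * log10(W / W_ref)
Compute ratio: W / W_ref = 57007500000000
Compute log10: log10(57007500000000) = 13.755932
Multiply: SWL = 10 * 13.755932 = 137.56

137.56 dB


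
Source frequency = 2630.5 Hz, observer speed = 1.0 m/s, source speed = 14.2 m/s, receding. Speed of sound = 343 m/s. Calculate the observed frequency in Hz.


Given values:
  f_s = 2630.5 Hz, v_o = 1.0 m/s, v_s = 14.2 m/s
  Direction: receding
Formula: f_o = f_s * (c - v_o) / (c + v_s)
Numerator: c - v_o = 343 - 1.0 = 342.0
Denominator: c + v_s = 343 + 14.2 = 357.2
f_o = 2630.5 * 342.0 / 357.2 = 2518.56

2518.56 Hz


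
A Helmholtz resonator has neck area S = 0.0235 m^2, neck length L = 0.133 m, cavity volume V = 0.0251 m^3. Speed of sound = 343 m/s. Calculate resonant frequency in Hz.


Given values:
  S = 0.0235 m^2, L = 0.133 m, V = 0.0251 m^3, c = 343 m/s
Formula: f = (c / (2*pi)) * sqrt(S / (V * L))
Compute V * L = 0.0251 * 0.133 = 0.0033383
Compute S / (V * L) = 0.0235 / 0.0033383 = 7.0395
Compute sqrt(7.0395) = 2.653206
Compute c / (2*pi) = 343 / 6.283185 = 54.590148
f = 54.590148 * 2.653206 = 144.84

144.84 Hz


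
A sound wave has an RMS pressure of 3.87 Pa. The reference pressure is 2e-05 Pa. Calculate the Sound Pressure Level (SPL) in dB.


Given values:
  p = 3.87 Pa
  p_ref = 2e-05 Pa
Formula: SPL = 20 * log10(p / p_ref)
Compute ratio: p / p_ref = 3.87 / 2e-05 = 193500
Compute log10: log10(193500) = 5.286681
Multiply: SPL = 20 * 5.286681 = 105.73

105.73 dB


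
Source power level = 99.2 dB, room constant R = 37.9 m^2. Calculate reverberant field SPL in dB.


Given values:
  Lw = 99.2 dB, R = 37.9 m^2
Formula: SPL = Lw + 10 * log10(4 / R)
Compute 4 / R = 4 / 37.9 = 0.105541
Compute 10 * log10(0.105541) = -9.7658
SPL = 99.2 + (-9.7658) = 89.43

89.43 dB


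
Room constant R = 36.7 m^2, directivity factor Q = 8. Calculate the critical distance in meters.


Given values:
  R = 36.7 m^2, Q = 8
Formula: d_c = 0.141 * sqrt(Q * R)
Compute Q * R = 8 * 36.7 = 293.6
Compute sqrt(293.6) = 17.1348
d_c = 0.141 * 17.1348 = 2.416

2.416 m


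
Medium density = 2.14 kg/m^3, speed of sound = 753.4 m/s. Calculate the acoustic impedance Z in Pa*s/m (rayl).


Given values:
  rho = 2.14 kg/m^3
  c = 753.4 m/s
Formula: Z = rho * c
Z = 2.14 * 753.4
Z = 1612.28

1612.28 rayl


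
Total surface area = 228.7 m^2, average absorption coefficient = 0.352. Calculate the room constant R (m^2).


Given values:
  S = 228.7 m^2, alpha = 0.352
Formula: R = S * alpha / (1 - alpha)
Numerator: 228.7 * 0.352 = 80.5024
Denominator: 1 - 0.352 = 0.648
R = 80.5024 / 0.648 = 124.23

124.23 m^2


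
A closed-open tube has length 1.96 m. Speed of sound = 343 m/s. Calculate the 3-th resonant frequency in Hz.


Given values:
  Tube type: closed-open, L = 1.96 m, c = 343 m/s, n = 3
Formula: f_n = (2n - 1) * c / (4 * L)
Compute 2n - 1 = 2*3 - 1 = 5
Compute 4 * L = 4 * 1.96 = 7.84
f = 5 * 343 / 7.84
f = 218.75

218.75 Hz


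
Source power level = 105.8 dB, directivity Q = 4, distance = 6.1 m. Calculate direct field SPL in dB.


Given values:
  Lw = 105.8 dB, Q = 4, r = 6.1 m
Formula: SPL = Lw + 10 * log10(Q / (4 * pi * r^2))
Compute 4 * pi * r^2 = 4 * pi * 6.1^2 = 467.5947
Compute Q / denom = 4 / 467.5947 = 0.00855442
Compute 10 * log10(0.00855442) = -20.6781
SPL = 105.8 + (-20.6781) = 85.12

85.12 dB


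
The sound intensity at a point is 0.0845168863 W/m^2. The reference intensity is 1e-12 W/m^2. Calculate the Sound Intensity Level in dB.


Given values:
  I = 0.0845168863 W/m^2
  I_ref = 1e-12 W/m^2
Formula: SIL = 10 * log10(I / I_ref)
Compute ratio: I / I_ref = 84516886300
Compute log10: log10(84516886300) = 10.926943
Multiply: SIL = 10 * 10.926943 = 109.27

109.27 dB


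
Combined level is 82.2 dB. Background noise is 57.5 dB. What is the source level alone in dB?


Given values:
  L_total = 82.2 dB, L_bg = 57.5 dB
Formula: L_source = 10 * log10(10^(L_total/10) - 10^(L_bg/10))
Convert to linear:
  10^(82.2/10) = 165958690.7438
  10^(57.5/10) = 562341.3252
Difference: 165958690.7438 - 562341.3252 = 165396349.4186
L_source = 10 * log10(165396349.4186) = 82.19

82.19 dB


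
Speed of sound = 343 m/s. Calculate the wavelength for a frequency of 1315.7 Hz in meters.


Given values:
  c = 343 m/s, f = 1315.7 Hz
Formula: lambda = c / f
lambda = 343 / 1315.7
lambda = 0.2607

0.2607 m


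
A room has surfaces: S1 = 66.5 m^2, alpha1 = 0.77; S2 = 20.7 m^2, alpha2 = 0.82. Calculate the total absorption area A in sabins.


Given surfaces:
  Surface 1: 66.5 * 0.77 = 51.205
  Surface 2: 20.7 * 0.82 = 16.974
Formula: A = sum(Si * alpha_i)
A = 51.205 + 16.974
A = 68.18

68.18 sabins


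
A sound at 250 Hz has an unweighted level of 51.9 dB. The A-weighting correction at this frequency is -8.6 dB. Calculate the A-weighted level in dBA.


Given values:
  SPL = 51.9 dB
  A-weighting at 250 Hz = -8.6 dB
Formula: L_A = SPL + A_weight
L_A = 51.9 + (-8.6)
L_A = 43.3

43.3 dBA


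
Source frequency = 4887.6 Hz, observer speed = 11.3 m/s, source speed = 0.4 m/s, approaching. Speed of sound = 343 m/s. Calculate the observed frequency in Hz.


Given values:
  f_s = 4887.6 Hz, v_o = 11.3 m/s, v_s = 0.4 m/s
  Direction: approaching
Formula: f_o = f_s * (c + v_o) / (c - v_s)
Numerator: c + v_o = 343 + 11.3 = 354.3
Denominator: c - v_s = 343 - 0.4 = 342.6
f_o = 4887.6 * 354.3 / 342.6 = 5054.51

5054.51 Hz


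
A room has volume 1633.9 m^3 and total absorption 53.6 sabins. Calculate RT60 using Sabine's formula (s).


Given values:
  V = 1633.9 m^3
  A = 53.6 sabins
Formula: RT60 = 0.161 * V / A
Numerator: 0.161 * 1633.9 = 263.0579
RT60 = 263.0579 / 53.6 = 4.908

4.908 s


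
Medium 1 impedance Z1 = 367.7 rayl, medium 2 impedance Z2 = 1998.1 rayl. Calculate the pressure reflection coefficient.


Given values:
  Z1 = 367.7 rayl, Z2 = 1998.1 rayl
Formula: R = (Z2 - Z1) / (Z2 + Z1)
Numerator: Z2 - Z1 = 1998.1 - 367.7 = 1630.4
Denominator: Z2 + Z1 = 1998.1 + 367.7 = 2365.8
R = 1630.4 / 2365.8 = 0.6892

0.6892


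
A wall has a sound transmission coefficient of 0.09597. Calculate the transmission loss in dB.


Given values:
  tau = 0.09597
Formula: TL = 10 * log10(1 / tau)
Compute 1 / tau = 1 / 0.09597 = 10.4199
Compute log10(10.4199) = 1.017864
TL = 10 * 1.017864 = 10.18

10.18 dB


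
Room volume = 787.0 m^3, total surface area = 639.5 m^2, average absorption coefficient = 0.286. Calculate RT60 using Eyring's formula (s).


Given values:
  V = 787.0 m^3, S = 639.5 m^2, alpha = 0.286
Formula: RT60 = 0.161 * V / (-S * ln(1 - alpha))
Compute ln(1 - 0.286) = ln(0.714) = -0.336872
Denominator: -639.5 * -0.336872 = 215.4296
Numerator: 0.161 * 787.0 = 126.707
RT60 = 126.707 / 215.4296 = 0.588

0.588 s


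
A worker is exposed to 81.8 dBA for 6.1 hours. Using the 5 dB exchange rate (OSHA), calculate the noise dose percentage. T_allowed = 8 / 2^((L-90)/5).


Given values:
  L = 81.8 dBA, T = 6.1 hours
Formula: T_allowed = 8 / 2^((L - 90) / 5)
Compute exponent: (81.8 - 90) / 5 = -1.64
Compute 2^(-1.64) = 0.320856
T_allowed = 8 / 0.320856 = 24.933303 hours
Dose = (T / T_allowed) * 100
Dose = (6.1 / 24.933303) * 100 = 24.47

24.47 %


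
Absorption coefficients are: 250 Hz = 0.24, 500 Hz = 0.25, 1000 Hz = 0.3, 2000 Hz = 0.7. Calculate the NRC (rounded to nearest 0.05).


Given values:
  a_250 = 0.24, a_500 = 0.25
  a_1000 = 0.3, a_2000 = 0.7
Formula: NRC = (a250 + a500 + a1000 + a2000) / 4
Sum = 0.24 + 0.25 + 0.3 + 0.7 = 1.49
NRC = 1.49 / 4 = 0.3725
Rounded to nearest 0.05: 0.35

0.35


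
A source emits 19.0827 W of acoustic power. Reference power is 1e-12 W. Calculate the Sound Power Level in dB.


Given values:
  W = 19.0827 W
  W_ref = 1e-12 W
Formula: SWL = 10 * log10(W / W_ref)
Compute ratio: W / W_ref = 19082700000000
Compute log10: log10(19082700000000) = 13.28064
Multiply: SWL = 10 * 13.28064 = 132.81

132.81 dB


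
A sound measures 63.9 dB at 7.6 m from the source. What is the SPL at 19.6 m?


Given values:
  SPL1 = 63.9 dB, r1 = 7.6 m, r2 = 19.6 m
Formula: SPL2 = SPL1 - 20 * log10(r2 / r1)
Compute ratio: r2 / r1 = 19.6 / 7.6 = 2.5789
Compute log10: log10(2.5789) = 0.411435
Compute drop: 20 * 0.411435 = 8.2287
SPL2 = 63.9 - 8.2287 = 55.67

55.67 dB


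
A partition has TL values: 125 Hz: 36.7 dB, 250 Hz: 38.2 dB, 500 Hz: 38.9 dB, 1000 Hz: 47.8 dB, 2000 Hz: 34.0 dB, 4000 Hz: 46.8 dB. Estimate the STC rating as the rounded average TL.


Given TL values at each frequency:
  125 Hz: 36.7 dB
  250 Hz: 38.2 dB
  500 Hz: 38.9 dB
  1000 Hz: 47.8 dB
  2000 Hz: 34.0 dB
  4000 Hz: 46.8 dB
Formula: STC ~ round(average of TL values)
Sum = 36.7 + 38.2 + 38.9 + 47.8 + 34.0 + 46.8 = 242.4
Average = 242.4 / 6 = 40.4
Rounded: 40

40


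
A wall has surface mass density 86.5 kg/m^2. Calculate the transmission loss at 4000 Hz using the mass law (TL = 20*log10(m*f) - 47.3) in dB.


Given values:
  m = 86.5 kg/m^2, f = 4000 Hz
Formula: TL = 20 * log10(m * f) - 47.3
Compute m * f = 86.5 * 4000 = 346000.0
Compute log10(346000.0) = 5.539076
Compute 20 * 5.539076 = 110.7815
TL = 110.7815 - 47.3 = 63.48

63.48 dB


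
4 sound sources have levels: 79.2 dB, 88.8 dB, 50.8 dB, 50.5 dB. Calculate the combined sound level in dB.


Formula: L_total = 10 * log10( sum(10^(Li/10)) )
  Source 1: 10^(79.2/10) = 83176377.1103
  Source 2: 10^(88.8/10) = 758577575.0292
  Source 3: 10^(50.8/10) = 120226.4435
  Source 4: 10^(50.5/10) = 112201.8454
Sum of linear values = 841986380.4284
L_total = 10 * log10(841986380.4284) = 89.25

89.25 dB


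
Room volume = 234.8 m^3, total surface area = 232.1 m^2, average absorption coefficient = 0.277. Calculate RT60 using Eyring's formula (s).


Given values:
  V = 234.8 m^3, S = 232.1 m^2, alpha = 0.277
Formula: RT60 = 0.161 * V / (-S * ln(1 - alpha))
Compute ln(1 - 0.277) = ln(0.723) = -0.324346
Denominator: -232.1 * -0.324346 = 75.2807
Numerator: 0.161 * 234.8 = 37.8028
RT60 = 37.8028 / 75.2807 = 0.502

0.502 s


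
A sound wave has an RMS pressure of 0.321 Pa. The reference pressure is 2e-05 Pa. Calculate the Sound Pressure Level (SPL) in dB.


Given values:
  p = 0.321 Pa
  p_ref = 2e-05 Pa
Formula: SPL = 20 * log10(p / p_ref)
Compute ratio: p / p_ref = 0.321 / 2e-05 = 16050
Compute log10: log10(16050) = 4.205475
Multiply: SPL = 20 * 4.205475 = 84.11

84.11 dB


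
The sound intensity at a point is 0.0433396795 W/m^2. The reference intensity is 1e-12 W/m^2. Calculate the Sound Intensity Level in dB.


Given values:
  I = 0.0433396795 W/m^2
  I_ref = 1e-12 W/m^2
Formula: SIL = 10 * log10(I / I_ref)
Compute ratio: I / I_ref = 43339679500
Compute log10: log10(43339679500) = 10.636886
Multiply: SIL = 10 * 10.636886 = 106.37

106.37 dB


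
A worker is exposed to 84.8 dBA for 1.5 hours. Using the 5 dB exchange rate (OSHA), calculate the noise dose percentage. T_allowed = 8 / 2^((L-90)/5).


Given values:
  L = 84.8 dBA, T = 1.5 hours
Formula: T_allowed = 8 / 2^((L - 90) / 5)
Compute exponent: (84.8 - 90) / 5 = -1.04
Compute 2^(-1.04) = 0.486327
T_allowed = 8 / 0.486327 = 16.449837 hours
Dose = (T / T_allowed) * 100
Dose = (1.5 / 16.449837) * 100 = 9.12

9.12 %


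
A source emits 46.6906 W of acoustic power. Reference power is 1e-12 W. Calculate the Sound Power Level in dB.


Given values:
  W = 46.6906 W
  W_ref = 1e-12 W
Formula: SWL = 10 * log10(W / W_ref)
Compute ratio: W / W_ref = 46690600000000
Compute log10: log10(46690600000000) = 13.669229
Multiply: SWL = 10 * 13.669229 = 136.69

136.69 dB


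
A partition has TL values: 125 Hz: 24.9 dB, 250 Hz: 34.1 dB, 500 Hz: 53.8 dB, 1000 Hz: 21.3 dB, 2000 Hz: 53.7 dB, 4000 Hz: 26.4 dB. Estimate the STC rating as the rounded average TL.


Given TL values at each frequency:
  125 Hz: 24.9 dB
  250 Hz: 34.1 dB
  500 Hz: 53.8 dB
  1000 Hz: 21.3 dB
  2000 Hz: 53.7 dB
  4000 Hz: 26.4 dB
Formula: STC ~ round(average of TL values)
Sum = 24.9 + 34.1 + 53.8 + 21.3 + 53.7 + 26.4 = 214.2
Average = 214.2 / 6 = 35.7
Rounded: 36

36


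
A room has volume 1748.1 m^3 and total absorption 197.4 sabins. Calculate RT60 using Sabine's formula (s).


Given values:
  V = 1748.1 m^3
  A = 197.4 sabins
Formula: RT60 = 0.161 * V / A
Numerator: 0.161 * 1748.1 = 281.4441
RT60 = 281.4441 / 197.4 = 1.426

1.426 s


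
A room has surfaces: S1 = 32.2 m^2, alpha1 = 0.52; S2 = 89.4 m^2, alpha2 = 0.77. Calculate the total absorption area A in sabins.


Given surfaces:
  Surface 1: 32.2 * 0.52 = 16.744
  Surface 2: 89.4 * 0.77 = 68.838
Formula: A = sum(Si * alpha_i)
A = 16.744 + 68.838
A = 85.58

85.58 sabins


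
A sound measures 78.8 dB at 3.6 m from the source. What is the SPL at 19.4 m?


Given values:
  SPL1 = 78.8 dB, r1 = 3.6 m, r2 = 19.4 m
Formula: SPL2 = SPL1 - 20 * log10(r2 / r1)
Compute ratio: r2 / r1 = 19.4 / 3.6 = 5.3889
Compute log10: log10(5.3889) = 0.7315
Compute drop: 20 * 0.7315 = 14.63
SPL2 = 78.8 - 14.63 = 64.17

64.17 dB


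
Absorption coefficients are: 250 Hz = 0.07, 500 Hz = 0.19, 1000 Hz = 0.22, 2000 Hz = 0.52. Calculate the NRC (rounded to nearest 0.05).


Given values:
  a_250 = 0.07, a_500 = 0.19
  a_1000 = 0.22, a_2000 = 0.52
Formula: NRC = (a250 + a500 + a1000 + a2000) / 4
Sum = 0.07 + 0.19 + 0.22 + 0.52 = 1.0
NRC = 1.0 / 4 = 0.25
Rounded to nearest 0.05: 0.25

0.25


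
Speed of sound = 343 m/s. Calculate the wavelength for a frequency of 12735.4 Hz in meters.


Given values:
  c = 343 m/s, f = 12735.4 Hz
Formula: lambda = c / f
lambda = 343 / 12735.4
lambda = 0.0269

0.0269 m


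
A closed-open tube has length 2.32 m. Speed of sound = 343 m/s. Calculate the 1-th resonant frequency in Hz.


Given values:
  Tube type: closed-open, L = 2.32 m, c = 343 m/s, n = 1
Formula: f_n = (2n - 1) * c / (4 * L)
Compute 2n - 1 = 2*1 - 1 = 1
Compute 4 * L = 4 * 2.32 = 9.28
f = 1 * 343 / 9.28
f = 36.96

36.96 Hz


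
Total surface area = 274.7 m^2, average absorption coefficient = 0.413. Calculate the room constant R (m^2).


Given values:
  S = 274.7 m^2, alpha = 0.413
Formula: R = S * alpha / (1 - alpha)
Numerator: 274.7 * 0.413 = 113.4511
Denominator: 1 - 0.413 = 0.587
R = 113.4511 / 0.587 = 193.27

193.27 m^2


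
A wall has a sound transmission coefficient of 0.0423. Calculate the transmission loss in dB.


Given values:
  tau = 0.0423
Formula: TL = 10 * log10(1 / tau)
Compute 1 / tau = 1 / 0.0423 = 23.6407
Compute log10(23.6407) = 1.37366
TL = 10 * 1.37366 = 13.74

13.74 dB
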